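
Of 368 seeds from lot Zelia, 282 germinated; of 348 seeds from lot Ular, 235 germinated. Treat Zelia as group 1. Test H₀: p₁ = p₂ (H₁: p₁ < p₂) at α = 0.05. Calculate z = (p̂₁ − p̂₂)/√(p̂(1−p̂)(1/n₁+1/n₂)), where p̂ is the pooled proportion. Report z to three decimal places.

z = 2.717

p̂₁ = 282/368 ≈ 0.76630, p̂₂ = 235/348 ≈ 0.67529.
Pooled p̂ = (282+235)/(368+348) = 517/716 = 0.72207.
SE = √(0.200686 × 0.00559095) = 0.03350.
z = (0.76630 − 0.67529)/0.03350 = 0.09101/0.03350 = 2.717.
p-value = P(Z < 2.717) ≈ 0.9967; since p > α = 0.05, fail to reject H₀.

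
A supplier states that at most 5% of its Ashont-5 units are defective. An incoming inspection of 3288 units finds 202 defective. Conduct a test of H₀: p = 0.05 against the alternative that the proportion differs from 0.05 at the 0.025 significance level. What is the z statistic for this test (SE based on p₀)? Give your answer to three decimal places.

p̂ = 202/3288 = 0.061436.
Standard error under H₀: √(0.05×0.95/3288) = 0.003801.
z = (0.061436 − 0.05)/0.003801 = 0.011436/0.003801 = 3.009.
p-value = 2·P(Z > 3.009) ≈ 0.0026, so at α = 0.025 we reject H₀.

z = 3.009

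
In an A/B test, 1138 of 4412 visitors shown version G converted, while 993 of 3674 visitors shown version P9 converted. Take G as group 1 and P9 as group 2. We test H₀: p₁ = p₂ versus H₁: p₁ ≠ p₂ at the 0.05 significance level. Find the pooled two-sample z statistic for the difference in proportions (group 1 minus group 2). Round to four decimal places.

z = -1.2546

p̂₁ = 1138/4412 ≈ 0.257933, p̂₂ = 993/3674 ≈ 0.270278.
Pooled p̂ = (1138+993)/(4412+3674) = 2131/8086 = 0.263542.
SE = √(p̂(1−p̂)(1/n₁+1/n₂)) = √(0.263542·0.736458·0.000498837) = √(9.68182e-05) = 0.009840.
z = (0.257933 − 0.270278)/0.009840 = -0.012345/0.009840 = -1.2546.
Two-sided p-value ≈ 2·Φ(−1.255) = 0.2096, so at α = 0.05 we fail to reject H₀.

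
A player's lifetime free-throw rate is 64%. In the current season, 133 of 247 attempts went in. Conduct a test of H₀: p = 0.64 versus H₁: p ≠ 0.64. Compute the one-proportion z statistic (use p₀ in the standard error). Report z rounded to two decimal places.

z = -3.32

p̂ = 133/247 = 0.53846.
Standard error under H₀: √(0.64×0.36/247) = 0.03054.
z = (0.53846 − 0.64)/0.03054 = -0.10154/0.03054 = -3.32.
p-value = 2·P(Z > 3.325) ≈ 0.0009.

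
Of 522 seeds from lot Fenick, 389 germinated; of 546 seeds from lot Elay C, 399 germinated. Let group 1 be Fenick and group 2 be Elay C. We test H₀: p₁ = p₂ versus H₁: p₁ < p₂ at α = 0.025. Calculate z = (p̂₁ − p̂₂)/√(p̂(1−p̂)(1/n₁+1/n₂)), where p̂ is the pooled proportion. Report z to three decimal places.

z = 0.536

p̂₁ = 389/522 ≈ 0.74521, p̂₂ = 399/546 ≈ 0.73077.
Pooled p̂ = (389+399)/(522+546) = 788/1068 = 0.73783.
SE = √(p̂(1−p̂)(1/n₁+1/n₂)) = √(0.73783·0.26217·0.00374721) = √(0.000724853) = 0.02692.
z = (0.74521 − 0.73077)/0.02692 = 0.01444/0.02692 = 0.536.
p-value = P(Z < 0.536) ≈ 0.7042, so at α = 0.025 we fail to reject H₀.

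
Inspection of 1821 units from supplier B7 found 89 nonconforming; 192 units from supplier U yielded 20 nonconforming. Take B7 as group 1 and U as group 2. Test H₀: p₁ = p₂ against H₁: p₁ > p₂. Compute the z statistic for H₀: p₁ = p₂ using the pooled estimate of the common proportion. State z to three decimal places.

p̂₁ = 89/1821 = 0.048874, p̂₂ = 20/192 = 0.104167.
Pooled p̂ = (89+20)/(1821+192) = 109/2013 = 0.054148.
SE = √(0.051216 × 0.00575748) = 0.017172.
z = (0.048874 − 0.104167)/0.017172 = -0.055293/0.017172 = -3.220.

z = -3.220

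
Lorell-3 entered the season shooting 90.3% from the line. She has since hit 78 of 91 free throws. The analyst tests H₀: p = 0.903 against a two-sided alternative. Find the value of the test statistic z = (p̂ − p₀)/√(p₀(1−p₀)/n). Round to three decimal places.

z = -1.478

p̂ = 78/91 ≈ 0.85714.
Under H₀, SE = √(0.903·0.097/91) = √(0.000962538) = 0.03102.
z = (0.85714 − 0.903)/0.03102 = -0.04586/0.03102 = -1.478.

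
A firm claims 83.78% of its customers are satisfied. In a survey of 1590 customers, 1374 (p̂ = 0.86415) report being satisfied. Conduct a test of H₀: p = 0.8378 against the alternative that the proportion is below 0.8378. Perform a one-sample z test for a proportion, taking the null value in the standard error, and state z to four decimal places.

p̂ = 1374/1590 = 0.86415094.
Standard error under H₀: √(0.8378×0.1622/1590) = 0.00924479.
z = (0.86415094 − 0.8378)/0.00924479 = 0.02635094/0.00924479 = 2.8504.
p-value = P(Z < 2.850) ≈ 0.9978.

z = 2.8504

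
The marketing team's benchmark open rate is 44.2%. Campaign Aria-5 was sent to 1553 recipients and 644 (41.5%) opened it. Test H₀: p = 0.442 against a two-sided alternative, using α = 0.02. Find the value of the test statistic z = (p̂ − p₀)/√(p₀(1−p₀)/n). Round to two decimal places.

p̂ = 644/1553 = 0.4147.
Standard error under H₀: √(0.442×0.558/1553) = 0.0126.
z = (0.4147 − 0.442)/0.0126 = -0.0273/0.0126 = -2.17.
p-value = 2·P(Z > 2.168) ≈ 0.0302; since p > α = 0.02, fail to reject H₀.

z = -2.17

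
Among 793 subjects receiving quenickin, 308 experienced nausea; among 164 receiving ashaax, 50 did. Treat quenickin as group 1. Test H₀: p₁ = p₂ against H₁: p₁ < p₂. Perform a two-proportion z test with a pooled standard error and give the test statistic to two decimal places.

z = 2.01

p̂₁ = 308/793 ≈ 0.3884, p̂₂ = 50/164 ≈ 0.3049.
Pooled p̂ = (308+50)/(793+164) = 358/957 = 0.3741.
SE = √(p̂(1−p̂)(1/n₁+1/n₂)) = √(0.3741·0.6259·0.0073586) = √(0.00172298) = 0.0415.
z = (0.3884 − 0.3049)/0.0415 = 0.0835/0.0415 = 2.01.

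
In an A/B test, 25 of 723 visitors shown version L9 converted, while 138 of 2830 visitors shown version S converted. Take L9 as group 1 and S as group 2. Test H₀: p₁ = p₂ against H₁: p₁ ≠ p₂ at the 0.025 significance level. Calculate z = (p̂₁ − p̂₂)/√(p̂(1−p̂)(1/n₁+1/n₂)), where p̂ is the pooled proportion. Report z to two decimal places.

z = -1.63

p̂₁ = 25/723 = 0.0346, p̂₂ = 138/2830 = 0.0488.
Pooled p̂ = (25+138)/(723+2830) = 163/3553 = 0.0459.
SE = √(p̂(1−p̂)(1/n₁+1/n₂)) = √(0.0459·0.9541·0.00173648) = √(7.60094e-05) = 0.0087.
z = (0.0346 − 0.0488)/0.0087 = -0.0142/0.0087 = -1.63.
p-value = 2·P(Z > 1.627) ≈ 0.1037. With α = 0.025, fail to reject H₀.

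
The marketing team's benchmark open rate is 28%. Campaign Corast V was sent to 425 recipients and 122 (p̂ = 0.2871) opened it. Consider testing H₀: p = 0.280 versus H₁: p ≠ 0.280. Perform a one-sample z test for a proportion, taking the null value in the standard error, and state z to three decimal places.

z = 0.324

p̂ = 122/425 ≈ 0.28706.
SE = √(p₀(1−p₀)/n) = √(0.2016/425) = 0.02178.
z = (0.28706 − 0.28)/0.02178 = 0.00706/0.02178 = 0.324.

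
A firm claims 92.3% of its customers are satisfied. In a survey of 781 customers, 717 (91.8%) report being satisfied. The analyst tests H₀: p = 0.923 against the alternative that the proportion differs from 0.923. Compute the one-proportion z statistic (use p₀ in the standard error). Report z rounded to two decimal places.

p̂ = 717/781 ≈ 0.9181.
Under H₀, SE = √(0.923·0.077/781) = √(9.1e-05) = 0.0095.
z = (0.9181 − 0.923)/0.0095 = -0.0049/0.0095 = -0.52.
Two-sided p-value ≈ 2·Φ(−0.519) = 0.6041.

z = -0.52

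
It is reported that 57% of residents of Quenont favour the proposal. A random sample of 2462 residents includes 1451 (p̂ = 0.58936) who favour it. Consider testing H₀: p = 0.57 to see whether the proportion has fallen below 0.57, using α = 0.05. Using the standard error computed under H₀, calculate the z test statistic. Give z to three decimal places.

p̂ = 1451/2462 = 0.58936.
SE = √(p₀(1−p₀)/n) = √(0.2451/2462) = 0.00998.
z = (0.58936 − 0.57)/0.00998 = 0.01936/0.00998 = 1.940.
p-value = P(Z < 1.940) ≈ 0.9738. With α = 0.05, fail to reject H₀.

z = 1.940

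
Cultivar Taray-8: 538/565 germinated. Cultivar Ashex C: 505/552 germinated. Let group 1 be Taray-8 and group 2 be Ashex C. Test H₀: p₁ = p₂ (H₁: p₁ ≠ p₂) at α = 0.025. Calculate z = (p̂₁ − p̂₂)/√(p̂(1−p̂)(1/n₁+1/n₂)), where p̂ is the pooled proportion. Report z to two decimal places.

p̂₁ = 538/565 ≈ 0.95221, p̂₂ = 505/552 ≈ 0.91486.
Pooled p̂ = (538+505)/(565+552) = 1043/1117 = 0.93375.
SE = √(p̂(1−p̂)(1/n₁+1/n₂)) = √(0.93375·0.06625·0.00358151) = √(0.000221552) = 0.01488.
z = (0.95221 − 0.91486)/0.01488 = 0.03735/0.01488 = 2.51.
p-value = 2·P(Z > 2.510) ≈ 0.0121; since p < α = 0.025, reject H₀.

z = 2.51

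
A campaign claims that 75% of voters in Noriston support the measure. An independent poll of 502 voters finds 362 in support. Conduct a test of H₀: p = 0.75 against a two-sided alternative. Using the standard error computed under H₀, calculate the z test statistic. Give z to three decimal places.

z = -1.495

p̂ = 362/502 ≈ 0.721116.
Standard error under H₀: √(0.75×0.25/502) = 0.019326.
z = (0.721116 − 0.75)/0.019326 = -0.028884/0.019326 = -1.495.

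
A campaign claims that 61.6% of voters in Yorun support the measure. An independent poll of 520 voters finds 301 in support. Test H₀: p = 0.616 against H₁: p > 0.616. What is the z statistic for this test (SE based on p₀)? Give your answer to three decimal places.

p̂ = 301/520 = 0.57885.
Standard error under H₀: √(0.616×0.384/520) = 0.02133.
z = (0.57885 − 0.616)/0.02133 = -0.03715/0.02133 = -1.742.
p-value = P(Z > -1.742) ≈ 0.9592.

z = -1.742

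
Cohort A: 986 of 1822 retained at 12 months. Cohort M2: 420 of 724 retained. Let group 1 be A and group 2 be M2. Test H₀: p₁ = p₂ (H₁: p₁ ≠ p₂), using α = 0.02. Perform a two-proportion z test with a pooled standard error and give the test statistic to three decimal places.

p̂₁ = 986/1822 = 0.54116, p̂₂ = 420/724 = 0.58011.
Pooled p̂ = (986+420)/(1822+724) = 1406/2546 = 0.55224.
SE = √(p̂(1−p̂)(1/n₁+1/n₂)) = √(0.55224·0.44776·0.00193006) = √(0.000477249) = 0.02185.
z = (0.54116 − 0.58011)/0.02185 = -0.03895/0.02185 = -1.783.
Two-sided p-value ≈ 2·Φ(−1.783) = 0.0746, so at α = 0.02 we fail to reject H₀.

z = -1.783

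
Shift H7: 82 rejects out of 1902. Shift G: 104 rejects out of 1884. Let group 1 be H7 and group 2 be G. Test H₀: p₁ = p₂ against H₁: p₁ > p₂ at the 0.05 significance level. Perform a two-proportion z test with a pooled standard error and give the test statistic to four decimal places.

p̂₁ = 82/1902 = 0.0431125, p̂₂ = 104/1884 = 0.0552017.
Pooled p̂ = (82+104)/(1902+1884) = 186/3786 = 0.0491284.
SE = √(0.0467148 × 0.00105655) = 0.0070254.
z = (0.0431125 − 0.0552017)/0.0070254 = -0.0120892/0.0070254 = -1.7208.
p-value = P(Z > -1.721) ≈ 0.9574, so at α = 0.05 we fail to reject H₀.

z = -1.7208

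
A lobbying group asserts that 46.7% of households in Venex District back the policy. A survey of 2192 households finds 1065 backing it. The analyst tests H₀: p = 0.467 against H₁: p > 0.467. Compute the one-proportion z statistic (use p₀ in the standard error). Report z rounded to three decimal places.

z = 1.770

p̂ = 1065/2192 ≈ 0.485858.
SE = √(p₀(1−p₀)/n) = √(0.24891/2192) = 0.010656.
z = (0.485858 − 0.467)/0.010656 = 0.018858/0.010656 = 1.770.
p-value = P(Z > 1.770) ≈ 0.0384.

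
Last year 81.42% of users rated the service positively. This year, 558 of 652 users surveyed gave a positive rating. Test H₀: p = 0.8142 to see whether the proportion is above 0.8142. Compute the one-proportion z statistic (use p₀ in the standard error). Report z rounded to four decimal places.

z = 2.7329

p̂ = 558/652 ≈ 0.855828.
SE = √(p₀(1−p₀)/n) = √(0.15128/652) = 0.015232.
z = (0.855828 − 0.8142)/0.015232 = 0.041628/0.015232 = 2.7329.
p-value = P(Z > 2.733) ≈ 0.0031.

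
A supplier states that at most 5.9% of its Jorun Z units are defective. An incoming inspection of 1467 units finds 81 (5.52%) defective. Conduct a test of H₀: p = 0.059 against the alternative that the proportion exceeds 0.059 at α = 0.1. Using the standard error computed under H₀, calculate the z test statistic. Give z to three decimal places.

p̂ = 81/1467 = 0.055215.
Standard error under H₀: √(0.059×0.941/1467) = 0.006152.
z = (0.055215 − 0.059)/0.006152 = -0.003785/0.006152 = -0.615.
p-value = P(Z > -0.615) ≈ 0.7308. With α = 0.1, fail to reject H₀.

z = -0.615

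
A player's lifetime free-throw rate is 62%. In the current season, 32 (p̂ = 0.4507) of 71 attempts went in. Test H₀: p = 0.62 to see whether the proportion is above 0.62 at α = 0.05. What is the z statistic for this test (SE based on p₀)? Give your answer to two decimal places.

z = -2.94

p̂ = 32/71 ≈ 0.4507.
SE = √(p₀(1−p₀)/n) = √(0.2356/71) = 0.0576.
z = (0.4507 − 0.62)/0.0576 = -0.1693/0.0576 = -2.94.
p-value = P(Z > -2.939) ≈ 0.9984; since p > α = 0.05, fail to reject H₀.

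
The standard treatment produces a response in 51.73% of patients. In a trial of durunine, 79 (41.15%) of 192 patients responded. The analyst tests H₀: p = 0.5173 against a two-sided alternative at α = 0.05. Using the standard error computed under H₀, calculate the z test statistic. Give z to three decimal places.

p̂ = 79/192 = 0.41146.
Under H₀, SE = √(0.5173·0.4827/192) = √(0.00130052) = 0.03606.
z = (0.41146 − 0.5173)/0.03606 = -0.10584/0.03606 = -2.935.
Two-sided p-value ≈ 2·Φ(−2.935) = 0.0033, so at α = 0.05 we reject H₀.

z = -2.935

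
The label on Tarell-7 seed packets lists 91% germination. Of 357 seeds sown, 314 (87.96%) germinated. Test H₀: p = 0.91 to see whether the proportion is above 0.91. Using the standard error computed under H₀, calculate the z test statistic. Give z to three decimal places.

z = -2.010

p̂ = 314/357 ≈ 0.87955.
Standard error under H₀: √(0.91×0.09/357) = 0.01515.
z = (0.87955 − 0.91)/0.01515 = -0.03045/0.01515 = -2.010.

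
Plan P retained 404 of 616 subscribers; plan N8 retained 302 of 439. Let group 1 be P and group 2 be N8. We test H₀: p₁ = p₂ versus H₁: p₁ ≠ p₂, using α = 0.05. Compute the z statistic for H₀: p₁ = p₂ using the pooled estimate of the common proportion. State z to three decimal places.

z = -1.092

p̂₁ = 404/616 ≈ 0.65584, p̂₂ = 302/439 ≈ 0.68793.
Pooled p̂ = (404+302)/(616+439) = 706/1055 = 0.66919.
SE = √(0.221373 × 0.00390128) = 0.02939.
z = (0.65584 − 0.68793)/0.02939 = -0.03209/0.02939 = -1.092.
p-value = 2·P(Z > 1.092) ≈ 0.2750; since p > α = 0.05, fail to reject H₀.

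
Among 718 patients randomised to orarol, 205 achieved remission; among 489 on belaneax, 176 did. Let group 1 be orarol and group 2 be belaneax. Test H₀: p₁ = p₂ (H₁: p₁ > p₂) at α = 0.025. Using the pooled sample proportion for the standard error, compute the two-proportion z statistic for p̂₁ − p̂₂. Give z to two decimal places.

p̂₁ = 205/718 = 0.2855, p̂₂ = 176/489 = 0.3599.
Pooled p̂ = (205+176)/(718+489) = 381/1207 = 0.3157.
SE = √(0.216018 × 0.00343775) = 0.0273.
z = (0.2855 − 0.3599)/0.0273 = -0.0744/0.0273 = -2.73.
p-value = P(Z > -2.730) ≈ 0.9968. With α = 0.025, fail to reject H₀.

z = -2.73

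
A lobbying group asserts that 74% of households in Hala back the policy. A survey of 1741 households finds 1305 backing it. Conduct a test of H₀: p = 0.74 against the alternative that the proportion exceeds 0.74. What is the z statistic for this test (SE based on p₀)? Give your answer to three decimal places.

z = 0.910

p̂ = 1305/1741 ≈ 0.749569.
Under H₀, SE = √(0.74·0.26/1741) = √(0.000110511) = 0.010512.
z = (0.749569 − 0.74)/0.010512 = 0.009569/0.010512 = 0.910.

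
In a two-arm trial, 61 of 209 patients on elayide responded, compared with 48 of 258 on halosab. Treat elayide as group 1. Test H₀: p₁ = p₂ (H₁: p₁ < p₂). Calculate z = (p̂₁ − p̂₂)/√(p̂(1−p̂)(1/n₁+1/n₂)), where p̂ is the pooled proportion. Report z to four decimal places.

p̂₁ = 61/209 = 0.291866, p̂₂ = 48/258 = 0.186047.
Pooled p̂ = (61+48)/(209+258) = 109/467 = 0.233405.
SE = √(0.178927 × 0.00866066) = 0.039365.
z = (0.291866 − 0.186047)/0.039365 = 0.105819/0.039365 = 2.6881.
p-value = P(Z < 2.688) ≈ 0.9964.

z = 2.6881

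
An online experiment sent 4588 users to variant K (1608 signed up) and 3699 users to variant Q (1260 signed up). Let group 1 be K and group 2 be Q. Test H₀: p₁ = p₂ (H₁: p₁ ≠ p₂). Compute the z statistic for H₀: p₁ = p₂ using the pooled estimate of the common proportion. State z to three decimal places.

z = 0.937

p̂₁ = 1608/4588 = 0.35048, p̂₂ = 1260/3699 = 0.34063.
Pooled p̂ = (1608+1260)/(4588+3699) = 2868/8287 = 0.34608.
SE = √(p̂(1−p̂)(1/n₁+1/n₂)) = √(0.34608·0.65392·0.000488303) = √(0.000110508) = 0.01051.
z = (0.35048 − 0.34063)/0.01051 = 0.00985/0.01051 = 0.937.
p-value = 2·P(Z > 0.937) ≈ 0.3489.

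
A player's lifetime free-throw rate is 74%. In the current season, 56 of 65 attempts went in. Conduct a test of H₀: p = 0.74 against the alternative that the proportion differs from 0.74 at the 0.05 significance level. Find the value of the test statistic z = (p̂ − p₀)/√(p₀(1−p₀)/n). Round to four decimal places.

z = 2.2339

p̂ = 56/65 ≈ 0.861538.
Under H₀, SE = √(0.74·0.26/65) = √(0.00296) = 0.054406.
z = (0.861538 − 0.74)/0.054406 = 0.121538/0.054406 = 2.2339.
p-value = 2·P(Z > 2.234) ≈ 0.0255; since p < α = 0.05, reject H₀.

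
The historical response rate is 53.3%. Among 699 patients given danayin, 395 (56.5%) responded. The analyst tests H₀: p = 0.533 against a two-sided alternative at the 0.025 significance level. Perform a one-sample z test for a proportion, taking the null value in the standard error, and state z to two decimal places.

z = 1.70

p̂ = 395/699 = 0.5651.
SE = √(p₀(1−p₀)/n) = √(0.24891/699) = 0.0189.
z = (0.5651 − 0.533)/0.0189 = 0.0321/0.0189 = 1.70.
Two-sided p-value ≈ 2·Φ(−1.701) = 0.0890. With α = 0.025, fail to reject H₀.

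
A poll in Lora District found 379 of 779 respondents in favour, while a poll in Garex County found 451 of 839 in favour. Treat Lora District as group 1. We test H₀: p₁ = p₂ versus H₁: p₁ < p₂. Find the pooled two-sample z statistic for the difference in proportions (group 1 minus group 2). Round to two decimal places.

p̂₁ = 379/779 = 0.4865, p̂₂ = 451/839 = 0.5375.
Pooled p̂ = (379+451)/(779+839) = 830/1618 = 0.5130.
SE = √(p̂(1−p̂)(1/n₁+1/n₂)) = √(0.5130·0.4870·0.00247559) = √(0.000618481) = 0.0249.
z = (0.4865 − 0.5375)/0.0249 = -0.0510/0.0249 = -2.05.
p-value = P(Z < -2.052) ≈ 0.0201.

z = -2.05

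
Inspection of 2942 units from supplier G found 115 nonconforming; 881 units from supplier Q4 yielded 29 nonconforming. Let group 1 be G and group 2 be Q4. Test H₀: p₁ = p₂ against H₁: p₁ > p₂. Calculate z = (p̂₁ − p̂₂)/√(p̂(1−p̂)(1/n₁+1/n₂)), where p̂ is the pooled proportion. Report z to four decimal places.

z = 0.8441

p̂₁ = 115/2942 = 0.039089, p̂₂ = 29/881 = 0.032917.
Pooled p̂ = (115+29)/(2942+881) = 144/3823 = 0.037667.
SE = √(p̂(1−p̂)(1/n₁+1/n₂)) = √(0.037667·0.962333·0.00147498) = √(5.3465e-05) = 0.007312.
z = (0.039089 − 0.032917)/0.007312 = 0.006172/0.007312 = 0.8441.
p-value = P(Z > 0.844) ≈ 0.1993.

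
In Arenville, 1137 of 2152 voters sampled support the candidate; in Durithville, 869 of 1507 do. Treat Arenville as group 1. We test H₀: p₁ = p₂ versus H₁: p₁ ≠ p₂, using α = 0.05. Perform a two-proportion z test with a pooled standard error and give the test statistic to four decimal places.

z = -2.8892

p̂₁ = 1137/2152 ≈ 0.528346, p̂₂ = 869/1507 ≈ 0.576642.
Pooled p̂ = (1137+869)/(2152+1507) = 2006/3659 = 0.548237.
SE = √(p̂(1−p̂)(1/n₁+1/n₂)) = √(0.548237·0.451763·0.00112825) = √(0.000279438) = 0.016716.
z = (0.528346 − 0.576642)/0.016716 = -0.048296/0.016716 = -2.8892.
p-value = 2·P(Z > 2.889) ≈ 0.0039; since p < α = 0.05, reject H₀.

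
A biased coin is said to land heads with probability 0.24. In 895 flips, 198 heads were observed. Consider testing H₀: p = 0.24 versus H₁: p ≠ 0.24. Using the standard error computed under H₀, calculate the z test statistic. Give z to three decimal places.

z = -1.315

p̂ = 198/895 ≈ 0.221229.
Under H₀, SE = √(0.24·0.76/895) = √(0.000203799) = 0.014276.
z = (0.221229 − 0.24)/0.014276 = -0.018771/0.014276 = -1.315.
p-value = 2·P(Z > 1.315) ≈ 0.1886.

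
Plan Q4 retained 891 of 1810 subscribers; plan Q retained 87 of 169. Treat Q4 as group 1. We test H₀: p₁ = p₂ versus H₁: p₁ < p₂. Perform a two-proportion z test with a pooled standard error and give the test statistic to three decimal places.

p̂₁ = 891/1810 = 0.49227, p̂₂ = 87/169 = 0.51479.
Pooled p̂ = (891+87)/(1810+169) = 978/1979 = 0.49419.
SE = √(p̂(1−p̂)(1/n₁+1/n₂)) = √(0.49419·0.50581·0.00646965) = √(0.00161719) = 0.04021.
z = (0.49227 − 0.51479)/0.04021 = -0.02252/0.04021 = -0.560.

z = -0.560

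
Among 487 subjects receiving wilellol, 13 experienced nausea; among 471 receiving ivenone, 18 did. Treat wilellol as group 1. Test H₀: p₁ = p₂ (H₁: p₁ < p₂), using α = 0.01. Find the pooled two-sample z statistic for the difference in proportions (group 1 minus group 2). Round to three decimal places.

p̂₁ = 13/487 ≈ 0.02669, p̂₂ = 18/471 ≈ 0.03822.
Pooled p̂ = (13+18)/(487+471) = 31/958 = 0.03236.
SE = √(0.031312 × 0.00417653) = 0.01144.
z = (0.02669 − 0.03822)/0.01144 = -0.01153/0.01144 = -1.008.
p-value = P(Z < -1.008) ≈ 0.1568. With α = 0.01, fail to reject H₀.

z = -1.008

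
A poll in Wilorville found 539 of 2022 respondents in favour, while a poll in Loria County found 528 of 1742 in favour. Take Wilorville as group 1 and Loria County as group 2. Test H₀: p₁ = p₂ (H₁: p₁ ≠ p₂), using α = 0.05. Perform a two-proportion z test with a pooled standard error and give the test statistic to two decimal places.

z = -2.48

p̂₁ = 539/2022 = 0.2666, p̂₂ = 528/1742 = 0.3031.
Pooled p̂ = (539+528)/(2022+1742) = 1067/3764 = 0.2835.
SE = √(0.203117 × 0.00106861) = 0.0147.
z = (0.2666 − 0.3031)/0.0147 = -0.0365/0.0147 = -2.48.
Two-sided p-value ≈ 2·Φ(−2.480) = 0.0132; since p < α = 0.05, reject H₀.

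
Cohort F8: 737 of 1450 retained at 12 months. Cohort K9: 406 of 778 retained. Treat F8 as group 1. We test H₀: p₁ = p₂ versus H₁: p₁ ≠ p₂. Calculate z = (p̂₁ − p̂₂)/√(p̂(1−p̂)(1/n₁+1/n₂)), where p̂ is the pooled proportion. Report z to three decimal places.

p̂₁ = 737/1450 ≈ 0.50828, p̂₂ = 406/778 ≈ 0.52185.
Pooled p̂ = (737+406)/(1450+778) = 1143/2228 = 0.51302.
SE = √(0.249831 × 0.001975) = 0.02221.
z = (0.50828 − 0.52185)/0.02221 = -0.01357/0.02221 = -0.611.

z = -0.611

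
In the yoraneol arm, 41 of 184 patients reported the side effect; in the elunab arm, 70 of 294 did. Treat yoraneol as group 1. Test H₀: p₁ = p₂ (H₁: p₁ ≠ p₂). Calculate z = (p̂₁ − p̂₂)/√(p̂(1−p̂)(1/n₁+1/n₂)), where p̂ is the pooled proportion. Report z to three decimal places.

p̂₁ = 41/184 ≈ 0.22283, p̂₂ = 70/294 ≈ 0.23810.
Pooled p̂ = (41+70)/(184+294) = 111/478 = 0.23222.
SE = √(0.178293 × 0.00883614) = 0.03969.
z = (0.22283 − 0.23810)/0.03969 = -0.01527/0.03969 = -0.385.

z = -0.385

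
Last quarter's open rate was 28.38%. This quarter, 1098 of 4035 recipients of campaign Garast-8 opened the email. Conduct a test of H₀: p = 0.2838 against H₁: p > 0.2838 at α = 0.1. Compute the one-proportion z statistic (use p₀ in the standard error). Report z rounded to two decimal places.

p̂ = 1098/4035 = 0.2721.
Under H₀, SE = √(0.2838·0.7162/4035) = √(5.03736e-05) = 0.0071.
z = (0.2721 − 0.2838)/0.0071 = -0.0117/0.0071 = -1.65.
p-value = P(Z > -1.646) ≈ 0.9501. With α = 0.1, fail to reject H₀.

z = -1.65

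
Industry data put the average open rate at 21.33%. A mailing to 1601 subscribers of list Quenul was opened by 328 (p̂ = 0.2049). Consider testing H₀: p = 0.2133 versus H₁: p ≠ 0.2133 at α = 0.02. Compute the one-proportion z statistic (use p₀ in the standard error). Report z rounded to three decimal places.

z = -0.823

p̂ = 328/1601 ≈ 0.20487.
SE = √(p₀(1−p₀)/n) = √(0.1678/1601) = 0.01024.
z = (0.20487 − 0.2133)/0.01024 = -0.00843/0.01024 = -0.823.
p-value = 2·P(Z > 0.823) ≈ 0.4104; since p > α = 0.02, fail to reject H₀.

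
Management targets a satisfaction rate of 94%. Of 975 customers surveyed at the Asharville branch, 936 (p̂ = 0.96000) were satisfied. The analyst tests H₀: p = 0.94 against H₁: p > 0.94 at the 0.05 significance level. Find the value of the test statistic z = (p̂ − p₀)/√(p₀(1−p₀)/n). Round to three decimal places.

z = 2.630

p̂ = 936/975 = 0.960000.
Standard error under H₀: √(0.94×0.06/975) = 0.007606.
z = (0.960000 − 0.94)/0.007606 = 0.020000/0.007606 = 2.630.
p-value = P(Z > 2.630) ≈ 0.0043, so at α = 0.05 we reject H₀.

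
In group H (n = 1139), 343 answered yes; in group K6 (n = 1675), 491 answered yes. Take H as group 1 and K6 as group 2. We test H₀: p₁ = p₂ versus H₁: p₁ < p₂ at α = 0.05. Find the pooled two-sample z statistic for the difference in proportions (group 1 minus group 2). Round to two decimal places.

p̂₁ = 343/1139 = 0.3011, p̂₂ = 491/1675 = 0.2931.
Pooled p̂ = (343+491)/(1139+1675) = 834/2814 = 0.2964.
SE = √(0.208537 × 0.00147498) = 0.0175.
z = (0.3011 − 0.2931)/0.0175 = 0.0080/0.0175 = 0.46.
p-value = P(Z < 0.457) ≈ 0.6760. With α = 0.05, fail to reject H₀.

z = 0.46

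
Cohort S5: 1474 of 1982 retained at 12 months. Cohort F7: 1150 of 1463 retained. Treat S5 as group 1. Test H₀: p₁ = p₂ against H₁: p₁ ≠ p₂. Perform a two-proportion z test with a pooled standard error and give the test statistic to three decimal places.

z = -2.885

p̂₁ = 1474/1982 ≈ 0.743693, p̂₂ = 1150/1463 ≈ 0.786056.
Pooled p̂ = (1474+1150)/(1982+1463) = 2624/3445 = 0.761684.
SE = √(p̂(1−p̂)(1/n₁+1/n₂)) = √(0.761684·0.238316·0.00118807) = √(0.00021566) = 0.014685.
z = (0.743693 − 0.786056)/0.014685 = -0.042363/0.014685 = -2.885.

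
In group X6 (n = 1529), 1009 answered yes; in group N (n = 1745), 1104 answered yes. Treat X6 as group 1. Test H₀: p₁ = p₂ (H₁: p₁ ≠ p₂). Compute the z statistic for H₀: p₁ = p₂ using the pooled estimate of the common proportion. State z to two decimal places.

z = 1.63

p̂₁ = 1009/1529 = 0.65991, p̂₂ = 1104/1745 = 0.63266.
Pooled p̂ = (1009+1104)/(1529+1745) = 2113/3274 = 0.64539.
SE = √(0.228862 × 0.00122709) = 0.01676.
z = (0.65991 − 0.63266)/0.01676 = 0.02725/0.01676 = 1.63.
Two-sided p-value ≈ 2·Φ(−1.626) = 0.1040.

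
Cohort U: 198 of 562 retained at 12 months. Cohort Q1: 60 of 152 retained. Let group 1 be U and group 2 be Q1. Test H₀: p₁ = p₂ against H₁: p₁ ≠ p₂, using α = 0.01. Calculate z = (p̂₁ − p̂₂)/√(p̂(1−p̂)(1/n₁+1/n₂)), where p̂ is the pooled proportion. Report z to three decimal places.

z = -0.966

p̂₁ = 198/562 ≈ 0.35231, p̂₂ = 60/152 ≈ 0.39474.
Pooled p̂ = (198+60)/(562+152) = 258/714 = 0.36134.
SE = √(0.230775 × 0.00835831) = 0.04392.
z = (0.35231 − 0.39474)/0.04392 = -0.04243/0.04392 = -0.966.
Two-sided p-value ≈ 2·Φ(−0.966) = 0.3341, so at α = 0.01 we fail to reject H₀.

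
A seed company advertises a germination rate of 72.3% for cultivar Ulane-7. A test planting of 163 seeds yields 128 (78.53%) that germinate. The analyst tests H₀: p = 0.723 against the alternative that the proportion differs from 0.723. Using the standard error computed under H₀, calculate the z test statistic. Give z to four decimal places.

p̂ = 128/163 ≈ 0.785276.
Standard error under H₀: √(0.723×0.277/163) = 0.035052.
z = (0.785276 − 0.723)/0.035052 = 0.062276/0.035052 = 1.7767.
Two-sided p-value ≈ 2·Φ(−1.777) = 0.0756.

z = 1.7767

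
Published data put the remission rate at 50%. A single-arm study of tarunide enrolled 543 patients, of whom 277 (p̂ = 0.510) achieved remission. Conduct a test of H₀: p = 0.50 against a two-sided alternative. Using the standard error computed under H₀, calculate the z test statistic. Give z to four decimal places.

p̂ = 277/543 = 0.510129.
Under H₀, SE = √(0.5·0.5/543) = √(0.000460405) = 0.021457.
z = (0.510129 − 0.5)/0.021457 = 0.010129/0.021457 = 0.4721.

z = 0.4721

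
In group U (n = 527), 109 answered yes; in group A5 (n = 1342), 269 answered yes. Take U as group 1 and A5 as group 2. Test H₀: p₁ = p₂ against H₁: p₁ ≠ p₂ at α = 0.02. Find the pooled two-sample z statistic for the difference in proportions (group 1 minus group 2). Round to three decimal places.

p̂₁ = 109/527 ≈ 0.20683, p̂₂ = 269/1342 ≈ 0.20045.
Pooled p̂ = (109+269)/(527+1342) = 378/1869 = 0.20225.
SE = √(0.161343 × 0.00264269) = 0.02065.
z = (0.20683 − 0.20045)/0.02065 = 0.00638/0.02065 = 0.309.
p-value = 2·P(Z > 0.309) ≈ 0.7572; since p > α = 0.02, fail to reject H₀.

z = 0.309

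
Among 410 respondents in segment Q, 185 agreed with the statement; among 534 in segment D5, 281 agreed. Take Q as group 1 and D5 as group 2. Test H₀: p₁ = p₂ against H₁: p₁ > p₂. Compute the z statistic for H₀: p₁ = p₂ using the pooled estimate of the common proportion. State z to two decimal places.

p̂₁ = 185/410 ≈ 0.45122, p̂₂ = 281/534 ≈ 0.52622.
Pooled p̂ = (185+281)/(410+534) = 466/944 = 0.49364.
SE = √(0.24996 × 0.00431168) = 0.03283.
z = (0.45122 − 0.52622)/0.03283 = -0.07500/0.03283 = -2.28.

z = -2.28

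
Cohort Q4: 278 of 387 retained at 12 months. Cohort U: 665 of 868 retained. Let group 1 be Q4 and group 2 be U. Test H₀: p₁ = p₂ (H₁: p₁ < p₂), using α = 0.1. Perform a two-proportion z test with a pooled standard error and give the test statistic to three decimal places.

z = -1.809

p̂₁ = 278/387 = 0.718346, p̂₂ = 665/868 = 0.766129.
Pooled p̂ = (278+665)/(387+868) = 943/1255 = 0.751394.
SE = √(p̂(1−p̂)(1/n₁+1/n₂)) = √(0.751394·0.248606·0.00373605) = √(0.000697898) = 0.026418.
z = (0.718346 − 0.766129)/0.026418 = -0.047783/0.026418 = -1.809.
p-value = P(Z < -1.809) ≈ 0.0352. With α = 0.1, reject H₀.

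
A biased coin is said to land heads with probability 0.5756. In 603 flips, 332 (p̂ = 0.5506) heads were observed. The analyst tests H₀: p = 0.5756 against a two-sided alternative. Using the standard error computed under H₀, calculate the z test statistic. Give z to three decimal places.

p̂ = 332/603 ≈ 0.55058.
Standard error under H₀: √(0.5756×0.4244/603) = 0.02013.
z = (0.55058 − 0.5756)/0.02013 = -0.02502/0.02013 = -1.243.
Two-sided p-value ≈ 2·Φ(−1.243) = 0.2138.

z = -1.243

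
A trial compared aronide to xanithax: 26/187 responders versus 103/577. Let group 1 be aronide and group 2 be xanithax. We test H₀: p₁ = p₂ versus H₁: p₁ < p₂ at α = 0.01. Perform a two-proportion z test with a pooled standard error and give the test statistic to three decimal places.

z = -1.252

p̂₁ = 26/187 ≈ 0.13904, p̂₂ = 103/577 ≈ 0.17851.
Pooled p̂ = (26+103)/(187+577) = 129/764 = 0.16885.
SE = √(0.140338 × 0.0070807) = 0.03152.
z = (0.13904 − 0.17851)/0.03152 = -0.03947/0.03152 = -1.252.
p-value = P(Z < -1.252) ≈ 0.1053; since p > α = 0.01, fail to reject H₀.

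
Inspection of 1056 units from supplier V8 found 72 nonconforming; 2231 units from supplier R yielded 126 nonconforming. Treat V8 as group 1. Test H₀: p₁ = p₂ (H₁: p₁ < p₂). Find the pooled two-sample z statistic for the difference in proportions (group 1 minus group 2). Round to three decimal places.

p̂₁ = 72/1056 = 0.068182, p̂₂ = 126/2231 = 0.056477.
Pooled p̂ = (72+126)/(1056+2231) = 198/3287 = 0.060237.
SE = √(p̂(1−p̂)(1/n₁+1/n₂)) = √(0.060237·0.939763·0.0013952) = √(7.89805e-05) = 0.008887.
z = (0.068182 − 0.056477)/0.008887 = 0.011705/0.008887 = 1.317.
p-value = P(Z < 1.317) ≈ 0.9061.

z = 1.317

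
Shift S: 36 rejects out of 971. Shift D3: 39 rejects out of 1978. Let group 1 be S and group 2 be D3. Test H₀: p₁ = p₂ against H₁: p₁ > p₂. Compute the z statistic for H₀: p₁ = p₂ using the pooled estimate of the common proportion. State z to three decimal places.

z = 2.814

p̂₁ = 36/971 = 0.03708, p̂₂ = 39/1978 = 0.01972.
Pooled p̂ = (36+39)/(971+1978) = 75/2949 = 0.02543.
SE = √(p̂(1−p̂)(1/n₁+1/n₂)) = √(0.02543·0.97457·0.00153543) = √(3.80564e-05) = 0.00617.
z = (0.03708 − 0.01972)/0.00617 = 0.01736/0.00617 = 2.814.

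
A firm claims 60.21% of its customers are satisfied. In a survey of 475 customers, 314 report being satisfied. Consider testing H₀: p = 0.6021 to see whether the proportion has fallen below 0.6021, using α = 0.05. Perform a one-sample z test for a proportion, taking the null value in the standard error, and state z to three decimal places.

p̂ = 314/475 ≈ 0.66105.
SE = √(p₀(1−p₀)/n) = √(0.23958/475) = 0.02246.
z = (0.66105 − 0.6021)/0.02246 = 0.05895/0.02246 = 2.625.
p-value = P(Z < 2.625) ≈ 0.9957, so at α = 0.05 we fail to reject H₀.

z = 2.625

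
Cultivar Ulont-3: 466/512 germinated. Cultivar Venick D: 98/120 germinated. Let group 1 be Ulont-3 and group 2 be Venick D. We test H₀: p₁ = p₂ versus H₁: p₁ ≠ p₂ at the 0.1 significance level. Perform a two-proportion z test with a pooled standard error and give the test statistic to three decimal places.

p̂₁ = 466/512 ≈ 0.91016, p̂₂ = 98/120 ≈ 0.81667.
Pooled p̂ = (466+98)/(512+120) = 564/632 = 0.89241.
SE = √(p̂(1−p̂)(1/n₁+1/n₂)) = √(0.89241·0.10759·0.0102865) = √(0.000987688) = 0.03143.
z = (0.91016 − 0.81667)/0.03143 = 0.09349/0.03143 = 2.975.
Two-sided p-value ≈ 2·Φ(−2.975) = 0.0029. With α = 0.1, reject H₀.

z = 2.975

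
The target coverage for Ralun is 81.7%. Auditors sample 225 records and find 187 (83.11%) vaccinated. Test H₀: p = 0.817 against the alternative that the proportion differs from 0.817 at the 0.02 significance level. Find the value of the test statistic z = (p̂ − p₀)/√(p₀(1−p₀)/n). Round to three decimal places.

z = 0.547

p̂ = 187/225 = 0.83111.
Under H₀, SE = √(0.817·0.183/225) = √(0.000664493) = 0.02578.
z = (0.83111 − 0.817)/0.02578 = 0.01411/0.02578 = 0.547.
Two-sided p-value ≈ 2·Φ(−0.547) = 0.5841; since p > α = 0.02, fail to reject H₀.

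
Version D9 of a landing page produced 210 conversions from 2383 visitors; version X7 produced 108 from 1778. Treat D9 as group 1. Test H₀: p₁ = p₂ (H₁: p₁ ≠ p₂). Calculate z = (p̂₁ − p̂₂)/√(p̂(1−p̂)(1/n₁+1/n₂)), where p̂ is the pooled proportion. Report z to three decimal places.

z = 3.289

p̂₁ = 210/2383 ≈ 0.088124, p̂₂ = 108/1778 ≈ 0.060742.
Pooled p̂ = (210+108)/(2383+1778) = 318/4161 = 0.076424.
SE = √(p̂(1−p̂)(1/n₁+1/n₂)) = √(0.076424·0.923576·0.000982069) = √(6.93177e-05) = 0.008326.
z = (0.088124 − 0.060742)/0.008326 = 0.027382/0.008326 = 3.289.
p-value = 2·P(Z > 3.289) ≈ 0.0010.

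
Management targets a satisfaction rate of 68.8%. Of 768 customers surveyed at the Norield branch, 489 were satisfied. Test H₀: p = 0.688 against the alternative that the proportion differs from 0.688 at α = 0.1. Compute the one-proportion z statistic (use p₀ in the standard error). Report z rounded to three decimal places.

z = -3.067

p̂ = 489/768 ≈ 0.63672.
Under H₀, SE = √(0.688·0.312/768) = √(0.0002795) = 0.01672.
z = (0.63672 − 0.688)/0.01672 = -0.05128/0.01672 = -3.067.
Two-sided p-value ≈ 2·Φ(−3.067) = 0.0022; since p < α = 0.1, reject H₀.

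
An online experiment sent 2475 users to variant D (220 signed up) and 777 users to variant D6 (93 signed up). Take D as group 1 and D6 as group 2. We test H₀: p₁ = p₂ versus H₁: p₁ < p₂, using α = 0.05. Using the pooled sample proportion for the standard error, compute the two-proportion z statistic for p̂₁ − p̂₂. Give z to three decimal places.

p̂₁ = 220/2475 ≈ 0.088889, p̂₂ = 93/777 ≈ 0.119691.
Pooled p̂ = (220+93)/(2475+777) = 313/3252 = 0.096248.
SE = √(p̂(1−p̂)(1/n₁+1/n₂)) = √(0.096248·0.903752·0.00169104) = √(0.000147095) = 0.012128.
z = (0.088889 − 0.119691)/0.012128 = -0.030802/0.012128 = -2.540.
p-value = P(Z < -2.540) ≈ 0.0055, so at α = 0.05 we reject H₀.

z = -2.540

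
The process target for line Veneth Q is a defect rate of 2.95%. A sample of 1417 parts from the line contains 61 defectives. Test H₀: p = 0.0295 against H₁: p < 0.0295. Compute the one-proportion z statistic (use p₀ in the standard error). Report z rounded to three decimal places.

p̂ = 61/1417 ≈ 0.043049.
SE = √(p₀(1−p₀)/n) = √(0.02863/1417) = 0.004495.
z = (0.043049 − 0.0295)/0.004495 = 0.013549/0.004495 = 3.014.

z = 3.014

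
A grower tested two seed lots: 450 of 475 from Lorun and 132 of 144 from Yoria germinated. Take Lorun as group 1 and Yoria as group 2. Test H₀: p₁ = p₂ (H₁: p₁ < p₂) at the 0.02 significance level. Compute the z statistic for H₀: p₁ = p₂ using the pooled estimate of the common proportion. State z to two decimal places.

z = 1.36

p̂₁ = 450/475 = 0.9474, p̂₂ = 132/144 = 0.9167.
Pooled p̂ = (450+132)/(475+144) = 582/619 = 0.9402.
SE = √(p̂(1−p̂)(1/n₁+1/n₂)) = √(0.9402·0.0598·0.00904971) = √(0.000508602) = 0.0226.
z = (0.9474 − 0.9167)/0.0226 = 0.0307/0.0226 = 1.36.
p-value = P(Z < 1.361) ≈ 0.9133; since p > α = 0.02, fail to reject H₀.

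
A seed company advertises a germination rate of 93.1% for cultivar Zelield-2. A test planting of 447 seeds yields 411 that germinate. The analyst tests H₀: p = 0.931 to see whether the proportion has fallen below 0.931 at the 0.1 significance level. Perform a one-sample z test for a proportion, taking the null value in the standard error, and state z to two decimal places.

z = -0.96

p̂ = 411/447 = 0.9195.
SE = √(p₀(1−p₀)/n) = √(0.064239/447) = 0.0120.
z = (0.9195 − 0.931)/0.0120 = -0.0115/0.0120 = -0.96.
p-value = P(Z < -0.962) ≈ 0.1679. With α = 0.1, fail to reject H₀.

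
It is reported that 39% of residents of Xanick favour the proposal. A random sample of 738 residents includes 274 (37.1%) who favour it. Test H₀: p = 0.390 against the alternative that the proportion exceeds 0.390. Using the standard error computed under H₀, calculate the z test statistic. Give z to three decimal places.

z = -1.043

p̂ = 274/738 = 0.37127.
Standard error under H₀: √(0.39×0.61/738) = 0.01795.
z = (0.37127 − 0.39)/0.01795 = -0.01873/0.01795 = -1.043.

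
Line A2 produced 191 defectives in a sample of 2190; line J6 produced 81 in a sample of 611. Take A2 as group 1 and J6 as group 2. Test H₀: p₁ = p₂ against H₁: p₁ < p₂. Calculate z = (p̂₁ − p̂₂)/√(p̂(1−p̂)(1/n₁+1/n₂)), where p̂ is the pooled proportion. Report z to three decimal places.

p̂₁ = 191/2190 ≈ 0.08721, p̂₂ = 81/611 ≈ 0.13257.
Pooled p̂ = (191+81)/(2190+611) = 272/2801 = 0.09711.
SE = √(p̂(1−p̂)(1/n₁+1/n₂)) = √(0.09711·0.90289·0.00209328) = √(0.000183535) = 0.01355.
z = (0.08721 − 0.13257)/0.01355 = -0.04536/0.01355 = -3.348.
p-value = P(Z < -3.348) ≈ 0.0004.

z = -3.348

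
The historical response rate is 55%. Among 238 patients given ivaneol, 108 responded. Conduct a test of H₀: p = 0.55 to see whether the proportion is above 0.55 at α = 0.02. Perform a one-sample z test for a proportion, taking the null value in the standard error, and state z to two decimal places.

z = -2.98

p̂ = 108/238 = 0.45378.
SE = √(p₀(1−p₀)/n) = √(0.2475/238) = 0.03225.
z = (0.45378 − 0.55)/0.03225 = -0.09622/0.03225 = -2.98.
p-value = P(Z > -2.984) ≈ 0.9986; since p > α = 0.02, fail to reject H₀.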